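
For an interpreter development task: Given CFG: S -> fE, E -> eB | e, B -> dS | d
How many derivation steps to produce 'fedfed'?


Grammar: S -> fE, E -> eB | e, B -> dS | d
Deriving 'fedfed':
Step 1: S -> fE => fE
Step 2: E -> eB => feB
Step 3: B -> dS => fedS
Step 4: S -> fE => fedfE
Step 5: E -> eB => fedfeB
Step 6: B -> d => fedfed
Total derivation steps: 6

6


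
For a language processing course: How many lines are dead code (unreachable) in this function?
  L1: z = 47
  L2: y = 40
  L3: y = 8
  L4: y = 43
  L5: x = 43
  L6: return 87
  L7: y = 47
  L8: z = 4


Analyzing control flow:
  L1: reachable (before return)
  L2: reachable (before return)
  L3: reachable (before return)
  L4: reachable (before return)
  L5: reachable (before return)
  L6: reachable (return statement)
  L7: DEAD (after return at L6)
  L8: DEAD (after return at L6)
Return at L6, total lines = 8
Dead lines: L7 through L8
Count: 2

2


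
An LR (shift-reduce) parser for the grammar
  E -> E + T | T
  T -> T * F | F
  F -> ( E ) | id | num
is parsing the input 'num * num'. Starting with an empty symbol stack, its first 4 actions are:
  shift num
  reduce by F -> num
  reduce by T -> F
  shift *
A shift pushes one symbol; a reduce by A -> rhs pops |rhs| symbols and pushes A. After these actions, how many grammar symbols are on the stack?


Tracking the symbol stack through each action:
  Action 1: shift 'num' : push -> stack = [num] (size 1)
  Action 2: reduce by F -> num : pop 1, push F -> stack = [F] (size 1)
  Action 3: reduce by T -> F : pop 1, push T -> stack = [T] (size 1)
  Action 4: shift '*' : push -> stack = [T, *] (size 2)
Final stack size: 2

2


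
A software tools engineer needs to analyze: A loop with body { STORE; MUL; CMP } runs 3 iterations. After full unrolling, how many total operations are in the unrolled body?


Loop body operations: STORE, MUL, CMP (3 ops per iteration)
Unrolling 3 iterations:
  Iteration 1: STORE, MUL, CMP (3 ops)
  Iteration 2: STORE, MUL, CMP (3 ops)
  Iteration 3: STORE, MUL, CMP (3 ops)
Total: 3 iterations * 3 ops/iter = 9 operations

9


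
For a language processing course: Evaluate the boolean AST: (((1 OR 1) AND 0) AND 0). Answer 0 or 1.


Step 1: Evaluate inner node
  1 OR 1 = 1
Step 2: Evaluate next node
  1 AND 0 = 0
Step 3: Evaluate root node
  0 AND 0 = 0

0


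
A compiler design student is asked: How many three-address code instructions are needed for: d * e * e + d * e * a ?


Expression: d * e * e + d * e * a
Generating three-address code (respecting * over +/- precedence):
  Instruction 1: t1 = d * e
  Instruction 2: t2 = t1 * e
  Instruction 3: t3 = d * e
  Instruction 4: t4 = t3 * a
  Instruction 5: t5 = t2 + t4
Total instructions: 5

5


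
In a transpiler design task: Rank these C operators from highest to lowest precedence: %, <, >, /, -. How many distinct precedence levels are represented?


Looking up precedence for each operator:
  % -> precedence 6
  < -> precedence 4
  > -> precedence 4
  / -> precedence 6
  - -> precedence 5
Sorted highest to lowest: %, /, -, <, >
Distinct precedence values: [6, 5, 4]
Number of distinct levels: 3

3


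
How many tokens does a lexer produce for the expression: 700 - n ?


Scanning '700 - n'
Token 1: '700' -> integer_literal
Token 2: '-' -> operator
Token 3: 'n' -> identifier
Total tokens: 3

3


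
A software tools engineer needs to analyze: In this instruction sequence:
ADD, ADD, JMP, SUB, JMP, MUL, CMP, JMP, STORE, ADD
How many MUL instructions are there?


Scanning instruction sequence for MUL:
  Position 1: ADD
  Position 2: ADD
  Position 3: JMP
  Position 4: SUB
  Position 5: JMP
  Position 6: MUL <- MATCH
  Position 7: CMP
  Position 8: JMP
  Position 9: STORE
  Position 10: ADD
Matches at positions: [6]
Total MUL count: 1

1


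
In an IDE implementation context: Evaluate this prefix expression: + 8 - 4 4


Parsing prefix expression: + 8 - 4 4
Step 1: Innermost operation '- 4 4'
  4 - 4 = 0
Step 2: Outer operation '+ 8 [0]'
  8 + 0 = 8

8


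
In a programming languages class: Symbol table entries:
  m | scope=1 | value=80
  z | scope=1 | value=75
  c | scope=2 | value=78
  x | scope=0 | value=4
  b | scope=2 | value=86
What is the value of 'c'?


Searching symbol table for 'c':
  m | scope=1 | value=80
  z | scope=1 | value=75
  c | scope=2 | value=78 <- MATCH
  x | scope=0 | value=4
  b | scope=2 | value=86
Found 'c' at scope 2 with value 78

78


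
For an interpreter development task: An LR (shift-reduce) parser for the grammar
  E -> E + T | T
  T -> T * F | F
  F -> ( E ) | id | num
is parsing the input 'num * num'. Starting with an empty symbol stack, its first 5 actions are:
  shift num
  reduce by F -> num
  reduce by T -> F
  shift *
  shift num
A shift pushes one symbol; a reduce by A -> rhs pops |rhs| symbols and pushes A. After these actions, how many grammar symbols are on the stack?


Tracking the symbol stack through each action:
  Action 1: shift 'num' : push -> stack = [num] (size 1)
  Action 2: reduce by F -> num : pop 1, push F -> stack = [F] (size 1)
  Action 3: reduce by T -> F : pop 1, push T -> stack = [T] (size 1)
  Action 4: shift '*' : push -> stack = [T, *] (size 2)
  Action 5: shift 'num' : push -> stack = [T, *, num] (size 3)
Final stack size: 3

3


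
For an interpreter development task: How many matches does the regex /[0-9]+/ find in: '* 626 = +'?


Pattern: /[0-9]+/ (int literals)
Input: '* 626 = +'
Scanning for matches:
  Match 1: '626'
Total matches: 1

1


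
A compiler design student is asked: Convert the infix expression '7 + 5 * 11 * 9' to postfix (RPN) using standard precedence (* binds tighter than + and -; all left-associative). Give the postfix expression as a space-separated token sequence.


Applying the shunting-yard algorithm:
  Operand 7 -> output
  Push '+' onto operator stack -> op-stack: [+]
  Operand 5 -> output
  Push '*' onto operator stack -> op-stack: [+, *]
  Operand 11 -> output
  See '*' (prec 2); top '*' (prec 2) >= it -> pop '*' to output
  Push '*' onto operator stack -> op-stack: [+, *]
  Operand 9 -> output
  End of input: pop '*' to output
  End of input: pop '+' to output
Postfix result: 7 5 11 * 9 * +

7 5 11 * 9 * +


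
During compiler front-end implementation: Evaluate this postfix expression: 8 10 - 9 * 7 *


Processing tokens left to right:
Push 8, Push 10
Pop 8 and 10, compute 8 - 10 = -2, push -2
Push 9
Pop -2 and 9, compute -2 * 9 = -18, push -18
Push 7
Pop -18 and 7, compute -18 * 7 = -126, push -126
Stack result: -126

-126


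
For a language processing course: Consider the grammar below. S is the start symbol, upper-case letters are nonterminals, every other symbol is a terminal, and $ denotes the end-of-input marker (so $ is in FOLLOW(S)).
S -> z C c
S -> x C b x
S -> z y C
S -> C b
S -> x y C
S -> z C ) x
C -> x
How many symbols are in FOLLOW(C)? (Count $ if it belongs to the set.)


S is the start symbol and does not occur in any rule body, so FOLLOW(S) = {$}.
Examining every occurrence of C in a rule body:
  S -> z C c : C is followed by terminal 'c' -> add 'c'
  S -> x C b x : C is followed by terminal 'b' -> add 'b'
  S -> z y C : C is at the right end -> add FOLLOW(S) = {$}
  S -> C b : C is followed by terminal 'b' -> add 'b' (already in the set)
  S -> x y C : C is at the right end -> add FOLLOW(S) = {$} (already in the set)
  S -> z C ) x : C is followed by terminal ')' -> add ')'
  C -> x : C does not occur in the body -> contributes nothing
FOLLOW(C) = {), b, c, $}
Count: 4

4


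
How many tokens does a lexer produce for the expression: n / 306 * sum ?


Scanning 'n / 306 * sum'
Token 1: 'n' -> identifier
Token 2: '/' -> operator
Token 3: '306' -> integer_literal
Token 4: '*' -> operator
Token 5: 'sum' -> identifier
Total tokens: 5

5


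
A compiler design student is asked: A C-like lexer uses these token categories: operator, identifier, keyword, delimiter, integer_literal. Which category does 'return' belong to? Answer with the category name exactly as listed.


Token: 'return'
Checking categories:
  identifier: no
  integer_literal: no
  operator: no
  keyword: YES
  delimiter: no
Category: keyword

keyword


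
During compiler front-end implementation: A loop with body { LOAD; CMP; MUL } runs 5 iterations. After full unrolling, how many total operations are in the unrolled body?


Loop body operations: LOAD, CMP, MUL (3 ops per iteration)
Unrolling 5 iterations:
  Iteration 1: LOAD, CMP, MUL (3 ops)
  Iteration 2: LOAD, CMP, MUL (3 ops)
  Iteration 3: LOAD, CMP, MUL (3 ops)
  Iteration 4: LOAD, CMP, MUL (3 ops)
  Iteration 5: LOAD, CMP, MUL (3 ops)
Total: 5 iterations * 3 ops/iter = 15 operations

15


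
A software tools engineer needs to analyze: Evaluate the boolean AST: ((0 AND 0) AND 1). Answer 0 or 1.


Step 1: Evaluate inner node
  0 AND 0 = 0
Step 2: Evaluate root node
  0 AND 1 = 0

0


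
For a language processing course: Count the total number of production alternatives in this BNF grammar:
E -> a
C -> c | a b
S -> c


Counting alternatives per rule:
  E: 1 alternative(s)
  C: 2 alternative(s)
  S: 1 alternative(s)
Sum: 1 + 2 + 1 = 4

4


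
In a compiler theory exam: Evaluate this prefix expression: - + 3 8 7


Parsing prefix expression: - + 3 8 7
Step 1: Innermost operation '+ 3 8'
  3 + 8 = 11
Step 2: Outer operation '- [11] 7'
  11 - 7 = 4

4


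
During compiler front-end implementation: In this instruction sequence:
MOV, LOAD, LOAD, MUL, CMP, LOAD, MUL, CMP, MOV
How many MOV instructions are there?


Scanning instruction sequence for MOV:
  Position 1: MOV <- MATCH
  Position 2: LOAD
  Position 3: LOAD
  Position 4: MUL
  Position 5: CMP
  Position 6: LOAD
  Position 7: MUL
  Position 8: CMP
  Position 9: MOV <- MATCH
Matches at positions: [1, 9]
Total MOV count: 2

2


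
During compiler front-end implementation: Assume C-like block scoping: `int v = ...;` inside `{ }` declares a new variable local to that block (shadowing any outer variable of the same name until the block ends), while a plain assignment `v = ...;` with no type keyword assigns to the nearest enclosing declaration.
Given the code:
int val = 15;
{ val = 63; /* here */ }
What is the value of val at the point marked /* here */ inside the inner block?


Analyzing scoping rules:
Outer scope: declares val = 15
Inner block: 'val = 63;' has no type keyword, so it is an assignment to the outer val (no shadowing)
Inside the block, after the assignment -> 63
Result: 63

63


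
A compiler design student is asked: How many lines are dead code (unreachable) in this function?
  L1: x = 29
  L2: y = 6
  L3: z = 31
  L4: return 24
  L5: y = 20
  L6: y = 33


Analyzing control flow:
  L1: reachable (before return)
  L2: reachable (before return)
  L3: reachable (before return)
  L4: reachable (return statement)
  L5: DEAD (after return at L4)
  L6: DEAD (after return at L4)
Return at L4, total lines = 6
Dead lines: L5 through L6
Count: 2

2


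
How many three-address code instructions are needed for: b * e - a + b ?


Expression: b * e - a + b
Generating three-address code (respecting * over +/- precedence):
  Instruction 1: t1 = b * e
  Instruction 2: t2 = t1 - a
  Instruction 3: t3 = t2 + b
Total instructions: 3

3


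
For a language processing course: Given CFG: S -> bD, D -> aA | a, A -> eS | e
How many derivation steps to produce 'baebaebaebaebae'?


Grammar: S -> bD, D -> aA | a, A -> eS | e
Deriving 'baebaebaebaebae':
Step 1: S -> bD => bD
Step 2: D -> aA => baA
Step 3: A -> eS => baeS
Step 4: S -> bD => baebD
Step 5: D -> aA => baebaA
Step 6: A -> eS => baebaeS
Step 7: S -> bD => baebaebD
Step 8: D -> aA => baebaebaA
Step 9: A -> eS => baebaebaeS
Step 10: S -> bD => baebaebaebD
Step 11: D -> aA => baebaebaebaA
Step 12: A -> eS => baebaebaebaeS
Step 13: S -> bD => baebaebaebaebD
Step 14: D -> aA => baebaebaebaebaA
Step 15: A -> e => baebaebaebaebae
Total derivation steps: 15

15


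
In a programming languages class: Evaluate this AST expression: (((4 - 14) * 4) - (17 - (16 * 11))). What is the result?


Expression: (((4 - 14) * 4) - (17 - (16 * 11)))
Evaluating step by step:
  4 - 14 = -10
  -10 * 4 = -40
  16 * 11 = 176
  17 - 176 = -159
  -40 - -159 = 119
Result: 119

119


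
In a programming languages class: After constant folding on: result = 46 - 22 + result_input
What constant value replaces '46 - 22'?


Identifying constant sub-expression:
  Original: result = 46 - 22 + result_input
  46 and 22 are both compile-time constants
  Evaluating: 46 - 22 = 24
  After folding: result = 24 + result_input

24


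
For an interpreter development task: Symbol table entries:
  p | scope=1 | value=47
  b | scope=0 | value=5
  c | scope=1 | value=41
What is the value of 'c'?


Searching symbol table for 'c':
  p | scope=1 | value=47
  b | scope=0 | value=5
  c | scope=1 | value=41 <- MATCH
Found 'c' at scope 1 with value 41

41


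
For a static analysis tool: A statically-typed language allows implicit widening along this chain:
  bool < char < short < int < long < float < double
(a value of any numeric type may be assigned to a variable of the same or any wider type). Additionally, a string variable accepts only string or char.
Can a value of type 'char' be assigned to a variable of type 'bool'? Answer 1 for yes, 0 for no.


Target variable type: bool
Source value type: char
Numeric ranks: char=1, bool=0
Widening allowed iff rank(source) <= rank(target): 1 <= 0? No
Result: 0

0


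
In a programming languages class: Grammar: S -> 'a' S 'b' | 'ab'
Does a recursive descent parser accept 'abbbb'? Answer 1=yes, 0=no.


Grammar accepts strings of the form a^n b^n (n >= 1)
Word: 'abbbb'
Counting: 1 a's and 4 b's
Check: 1 == 4? No
Mismatch: a-count != b-count
Rejected

0


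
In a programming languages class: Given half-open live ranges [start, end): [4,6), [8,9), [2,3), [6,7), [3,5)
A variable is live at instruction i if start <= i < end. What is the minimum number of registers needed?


Live ranges:
  Var0: [4, 6)
  Var1: [8, 9)
  Var2: [2, 3)
  Var3: [6, 7)
  Var4: [3, 5)
Sweep-line events (position, delta, active):
  pos=2 start -> active=1
  pos=3 end -> active=0
  pos=3 start -> active=1
  pos=4 start -> active=2
  pos=5 end -> active=1
  pos=6 end -> active=0
  pos=6 start -> active=1
  pos=7 end -> active=0
  pos=8 start -> active=1
  pos=9 end -> active=0
Maximum simultaneous active: 2
Minimum registers needed: 2

2


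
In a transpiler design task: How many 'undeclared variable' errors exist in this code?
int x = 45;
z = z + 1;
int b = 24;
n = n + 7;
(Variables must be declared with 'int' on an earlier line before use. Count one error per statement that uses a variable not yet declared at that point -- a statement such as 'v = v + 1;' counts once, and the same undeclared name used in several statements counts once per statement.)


Scanning code line by line:
  Line 1: declare 'x' -> declared = ['x']
  Line 2: use 'z' -> ERROR (undeclared)
  Line 3: declare 'b' -> declared = ['b', 'x']
  Line 4: use 'n' -> ERROR (undeclared)
Total undeclared variable errors: 2

2


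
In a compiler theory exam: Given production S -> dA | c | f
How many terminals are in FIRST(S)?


Production: S -> dA | c | f
Examining each alternative for leading terminals:
  S -> dA : first terminal = 'd'
  S -> c : first terminal = 'c'
  S -> f : first terminal = 'f'
FIRST(S) = {c, d, f}
Count: 3

3


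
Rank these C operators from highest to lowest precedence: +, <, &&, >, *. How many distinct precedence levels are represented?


Looking up precedence for each operator:
  + -> precedence 5
  < -> precedence 4
  && -> precedence 2
  > -> precedence 4
  * -> precedence 6
Sorted highest to lowest: *, +, <, >, &&
Distinct precedence values: [6, 5, 4, 2]
Number of distinct levels: 4

4


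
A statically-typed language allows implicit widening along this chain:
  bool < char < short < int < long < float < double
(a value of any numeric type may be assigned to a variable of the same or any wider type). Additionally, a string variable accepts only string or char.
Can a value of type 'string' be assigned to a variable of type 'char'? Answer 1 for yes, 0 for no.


Target variable type: char
Source value type: string
Rule: string cannot widen to any numeric type
Result: 0

0


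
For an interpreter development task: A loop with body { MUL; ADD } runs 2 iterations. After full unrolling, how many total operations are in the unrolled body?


Loop body operations: MUL, ADD (2 ops per iteration)
Unrolling 2 iterations:
  Iteration 1: MUL, ADD (2 ops)
  Iteration 2: MUL, ADD (2 ops)
Total: 2 iterations * 2 ops/iter = 4 operations

4


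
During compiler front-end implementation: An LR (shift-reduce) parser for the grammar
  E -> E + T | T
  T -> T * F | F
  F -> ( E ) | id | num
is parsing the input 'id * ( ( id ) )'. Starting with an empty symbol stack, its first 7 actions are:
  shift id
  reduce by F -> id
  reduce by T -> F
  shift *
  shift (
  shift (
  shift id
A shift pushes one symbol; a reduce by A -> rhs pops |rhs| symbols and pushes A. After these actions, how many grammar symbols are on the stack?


Tracking the symbol stack through each action:
  Action 1: shift 'id' : push -> stack = [id] (size 1)
  Action 2: reduce by F -> id : pop 1, push F -> stack = [F] (size 1)
  Action 3: reduce by T -> F : pop 1, push T -> stack = [T] (size 1)
  Action 4: shift '*' : push -> stack = [T, *] (size 2)
  Action 5: shift '(' : push -> stack = [T, *, (] (size 3)
  Action 6: shift '(' : push -> stack = [T, *, (, (] (size 4)
  Action 7: shift 'id' : push -> stack = [T, *, (, (, id] (size 5)
Final stack size: 5

5


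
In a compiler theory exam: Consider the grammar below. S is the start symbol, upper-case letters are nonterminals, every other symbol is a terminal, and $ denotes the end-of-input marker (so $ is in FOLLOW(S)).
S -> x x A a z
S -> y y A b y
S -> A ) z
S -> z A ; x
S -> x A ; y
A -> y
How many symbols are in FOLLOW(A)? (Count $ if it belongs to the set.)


S is the start symbol and does not occur in any rule body, so FOLLOW(S) = {$}.
Examining every occurrence of A in a rule body:
  S -> x x A a z : A is followed by terminal 'a' -> add 'a'
  S -> y y A b y : A is followed by terminal 'b' -> add 'b'
  S -> A ) z : A is followed by terminal ')' -> add ')'
  S -> z A ; x : A is followed by terminal ';' -> add ';'
  S -> x A ; y : A is followed by terminal ';' -> add ';' (already in the set)
  A -> y : A does not occur in the body -> contributes nothing
FOLLOW(A) = {), ;, a, b}
Count: 4

4


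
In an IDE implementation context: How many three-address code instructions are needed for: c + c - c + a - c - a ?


Expression: c + c - c + a - c - a
Generating three-address code (respecting * over +/- precedence):
  Instruction 1: t1 = c + c
  Instruction 2: t2 = t1 - c
  Instruction 3: t3 = t2 + a
  Instruction 4: t4 = t3 - c
  Instruction 5: t5 = t4 - a
Total instructions: 5

5


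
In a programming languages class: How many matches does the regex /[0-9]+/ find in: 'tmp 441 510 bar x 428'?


Pattern: /[0-9]+/ (int literals)
Input: 'tmp 441 510 bar x 428'
Scanning for matches:
  Match 1: '441'
  Match 2: '510'
  Match 3: '428'
Total matches: 3

3


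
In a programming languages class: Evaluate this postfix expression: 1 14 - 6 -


Processing tokens left to right:
Push 1, Push 14
Pop 1 and 14, compute 1 - 14 = -13, push -13
Push 6
Pop -13 and 6, compute -13 - 6 = -19, push -19
Stack result: -19

-19


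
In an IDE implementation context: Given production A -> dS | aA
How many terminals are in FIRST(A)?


Production: A -> dS | aA
Examining each alternative for leading terminals:
  A -> dS : first terminal = 'd'
  A -> aA : first terminal = 'a'
FIRST(A) = {a, d}
Count: 2

2


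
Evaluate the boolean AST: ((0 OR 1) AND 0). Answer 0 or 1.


Step 1: Evaluate inner node
  0 OR 1 = 1
Step 2: Evaluate root node
  1 AND 0 = 0

0


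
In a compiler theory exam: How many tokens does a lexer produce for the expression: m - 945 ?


Scanning 'm - 945'
Token 1: 'm' -> identifier
Token 2: '-' -> operator
Token 3: '945' -> integer_literal
Total tokens: 3

3


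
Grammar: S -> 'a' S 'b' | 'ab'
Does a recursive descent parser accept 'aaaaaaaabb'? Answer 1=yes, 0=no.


Grammar accepts strings of the form a^n b^n (n >= 1)
Word: 'aaaaaaaabb'
Counting: 8 a's and 2 b's
Check: 8 == 2? No
Mismatch: a-count != b-count
Rejected

0


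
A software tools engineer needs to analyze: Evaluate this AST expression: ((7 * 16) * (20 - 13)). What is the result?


Expression: ((7 * 16) * (20 - 13))
Evaluating step by step:
  7 * 16 = 112
  20 - 13 = 7
  112 * 7 = 784
Result: 784

784


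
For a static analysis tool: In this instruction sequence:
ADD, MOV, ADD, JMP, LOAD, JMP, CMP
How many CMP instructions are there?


Scanning instruction sequence for CMP:
  Position 1: ADD
  Position 2: MOV
  Position 3: ADD
  Position 4: JMP
  Position 5: LOAD
  Position 6: JMP
  Position 7: CMP <- MATCH
Matches at positions: [7]
Total CMP count: 1

1


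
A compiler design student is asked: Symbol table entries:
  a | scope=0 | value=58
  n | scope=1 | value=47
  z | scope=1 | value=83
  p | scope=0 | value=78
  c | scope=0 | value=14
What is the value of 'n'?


Searching symbol table for 'n':
  a | scope=0 | value=58
  n | scope=1 | value=47 <- MATCH
  z | scope=1 | value=83
  p | scope=0 | value=78
  c | scope=0 | value=14
Found 'n' at scope 1 with value 47

47


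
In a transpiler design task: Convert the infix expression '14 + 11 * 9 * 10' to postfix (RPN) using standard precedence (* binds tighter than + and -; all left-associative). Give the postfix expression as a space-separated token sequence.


Applying the shunting-yard algorithm:
  Operand 14 -> output
  Push '+' onto operator stack -> op-stack: [+]
  Operand 11 -> output
  Push '*' onto operator stack -> op-stack: [+, *]
  Operand 9 -> output
  See '*' (prec 2); top '*' (prec 2) >= it -> pop '*' to output
  Push '*' onto operator stack -> op-stack: [+, *]
  Operand 10 -> output
  End of input: pop '*' to output
  End of input: pop '+' to output
Postfix result: 14 11 9 * 10 * +

14 11 9 * 10 * +


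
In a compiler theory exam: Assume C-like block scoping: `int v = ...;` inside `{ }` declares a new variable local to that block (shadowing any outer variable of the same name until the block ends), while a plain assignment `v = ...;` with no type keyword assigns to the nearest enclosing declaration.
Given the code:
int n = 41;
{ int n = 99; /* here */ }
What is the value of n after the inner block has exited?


Analyzing scoping rules:
Outer scope: declares n = 41
Inner block: 'int n = 99;' declares a NEW n that shadows the outer one
When the block exits the inner n goes out of scope; the outer n was never modified -> 41
Result: 41

41


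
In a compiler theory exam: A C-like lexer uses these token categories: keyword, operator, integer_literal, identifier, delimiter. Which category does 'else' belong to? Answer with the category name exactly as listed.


Token: 'else'
Checking categories:
  identifier: no
  integer_literal: no
  operator: no
  keyword: YES
  delimiter: no
Category: keyword

keyword


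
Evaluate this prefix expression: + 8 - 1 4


Parsing prefix expression: + 8 - 1 4
Step 1: Innermost operation '- 1 4'
  1 - 4 = -3
Step 2: Outer operation '+ 8 [-3]'
  8 + -3 = 5

5


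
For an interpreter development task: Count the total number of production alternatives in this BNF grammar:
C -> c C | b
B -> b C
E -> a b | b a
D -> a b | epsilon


Counting alternatives per rule:
  C: 2 alternative(s)
  B: 1 alternative(s)
  E: 2 alternative(s)
  D: 2 alternative(s)
Sum: 2 + 1 + 2 + 2 = 7

7


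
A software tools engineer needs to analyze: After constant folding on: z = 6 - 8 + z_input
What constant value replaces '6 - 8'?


Identifying constant sub-expression:
  Original: z = 6 - 8 + z_input
  6 and 8 are both compile-time constants
  Evaluating: 6 - 8 = -2
  After folding: z = -2 + z_input

-2


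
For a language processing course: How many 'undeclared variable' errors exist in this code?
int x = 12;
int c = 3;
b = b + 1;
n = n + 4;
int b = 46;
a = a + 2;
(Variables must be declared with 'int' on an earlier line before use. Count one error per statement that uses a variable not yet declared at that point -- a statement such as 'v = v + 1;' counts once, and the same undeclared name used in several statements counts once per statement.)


Scanning code line by line:
  Line 1: declare 'x' -> declared = ['x']
  Line 2: declare 'c' -> declared = ['c', 'x']
  Line 3: use 'b' -> ERROR (undeclared)
  Line 4: use 'n' -> ERROR (undeclared)
  Line 5: declare 'b' -> declared = ['b', 'c', 'x']
  Line 6: use 'a' -> ERROR (undeclared)
Total undeclared variable errors: 3

3


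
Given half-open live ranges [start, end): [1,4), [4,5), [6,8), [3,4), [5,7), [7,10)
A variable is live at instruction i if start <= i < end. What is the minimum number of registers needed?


Live ranges:
  Var0: [1, 4)
  Var1: [4, 5)
  Var2: [6, 8)
  Var3: [3, 4)
  Var4: [5, 7)
  Var5: [7, 10)
Sweep-line events (position, delta, active):
  pos=1 start -> active=1
  pos=3 start -> active=2
  pos=4 end -> active=1
  pos=4 end -> active=0
  pos=4 start -> active=1
  pos=5 end -> active=0
  pos=5 start -> active=1
  pos=6 start -> active=2
  pos=7 end -> active=1
  pos=7 start -> active=2
  pos=8 end -> active=1
  pos=10 end -> active=0
Maximum simultaneous active: 2
Minimum registers needed: 2

2


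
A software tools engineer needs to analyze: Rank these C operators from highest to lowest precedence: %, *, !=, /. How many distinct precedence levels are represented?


Looking up precedence for each operator:
  % -> precedence 6
  * -> precedence 6
  != -> precedence 3
  / -> precedence 6
Sorted highest to lowest: %, *, /, !=
Distinct precedence values: [6, 3]
Number of distinct levels: 2

2


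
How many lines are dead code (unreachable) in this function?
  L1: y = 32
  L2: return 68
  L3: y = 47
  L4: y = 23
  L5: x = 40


Analyzing control flow:
  L1: reachable (before return)
  L2: reachable (return statement)
  L3: DEAD (after return at L2)
  L4: DEAD (after return at L2)
  L5: DEAD (after return at L2)
Return at L2, total lines = 5
Dead lines: L3 through L5
Count: 3

3


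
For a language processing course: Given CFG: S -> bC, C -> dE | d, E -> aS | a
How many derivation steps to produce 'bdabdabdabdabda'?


Grammar: S -> bC, C -> dE | d, E -> aS | a
Deriving 'bdabdabdabdabda':
Step 1: S -> bC => bC
Step 2: C -> dE => bdE
Step 3: E -> aS => bdaS
Step 4: S -> bC => bdabC
Step 5: C -> dE => bdabdE
Step 6: E -> aS => bdabdaS
Step 7: S -> bC => bdabdabC
Step 8: C -> dE => bdabdabdE
Step 9: E -> aS => bdabdabdaS
Step 10: S -> bC => bdabdabdabC
Step 11: C -> dE => bdabdabdabdE
Step 12: E -> aS => bdabdabdabdaS
Step 13: S -> bC => bdabdabdabdabC
Step 14: C -> dE => bdabdabdabdabdE
Step 15: E -> a => bdabdabdabdabda
Total derivation steps: 15

15


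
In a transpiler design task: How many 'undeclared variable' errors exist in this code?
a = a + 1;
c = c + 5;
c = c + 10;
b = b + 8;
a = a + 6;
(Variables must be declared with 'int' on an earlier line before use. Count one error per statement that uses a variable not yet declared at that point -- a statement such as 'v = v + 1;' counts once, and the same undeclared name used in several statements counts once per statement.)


Scanning code line by line:
  Line 1: use 'a' -> ERROR (undeclared)
  Line 2: use 'c' -> ERROR (undeclared)
  Line 3: use 'c' -> ERROR (undeclared)
  Line 4: use 'b' -> ERROR (undeclared)
  Line 5: use 'a' -> ERROR (undeclared)
Total undeclared variable errors: 5

5


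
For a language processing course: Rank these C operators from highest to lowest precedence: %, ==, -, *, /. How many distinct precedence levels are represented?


Looking up precedence for each operator:
  % -> precedence 6
  == -> precedence 3
  - -> precedence 5
  * -> precedence 6
  / -> precedence 6
Sorted highest to lowest: %, *, /, -, ==
Distinct precedence values: [6, 5, 3]
Number of distinct levels: 3

3


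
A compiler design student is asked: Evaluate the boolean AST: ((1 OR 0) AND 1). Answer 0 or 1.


Step 1: Evaluate inner node
  1 OR 0 = 1
Step 2: Evaluate root node
  1 AND 1 = 1

1


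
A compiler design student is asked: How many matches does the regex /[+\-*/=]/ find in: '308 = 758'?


Pattern: /[+\-*/=]/ (operators)
Input: '308 = 758'
Scanning for matches:
  Match 1: '='
Total matches: 1

1


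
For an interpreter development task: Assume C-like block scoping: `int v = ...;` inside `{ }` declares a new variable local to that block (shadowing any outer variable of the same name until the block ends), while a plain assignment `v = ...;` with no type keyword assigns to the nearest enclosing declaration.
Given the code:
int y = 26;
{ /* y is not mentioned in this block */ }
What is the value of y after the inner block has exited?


Analyzing scoping rules:
Outer scope: declares y = 26
Inner block: y is neither redeclared nor assigned -> unchanged
After the block -> 26
Result: 26

26


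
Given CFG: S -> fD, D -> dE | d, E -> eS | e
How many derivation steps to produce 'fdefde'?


Grammar: S -> fD, D -> dE | d, E -> eS | e
Deriving 'fdefde':
Step 1: S -> fD => fD
Step 2: D -> dE => fdE
Step 3: E -> eS => fdeS
Step 4: S -> fD => fdefD
Step 5: D -> dE => fdefdE
Step 6: E -> e => fdefde
Total derivation steps: 6

6


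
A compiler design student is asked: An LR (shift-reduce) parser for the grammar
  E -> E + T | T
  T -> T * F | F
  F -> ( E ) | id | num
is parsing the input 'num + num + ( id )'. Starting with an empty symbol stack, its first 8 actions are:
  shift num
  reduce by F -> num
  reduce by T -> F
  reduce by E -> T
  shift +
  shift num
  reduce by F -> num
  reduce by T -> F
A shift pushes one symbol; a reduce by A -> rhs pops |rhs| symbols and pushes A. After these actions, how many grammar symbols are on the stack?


Tracking the symbol stack through each action:
  Action 1: shift 'num' : push -> stack = [num] (size 1)
  Action 2: reduce by F -> num : pop 1, push F -> stack = [F] (size 1)
  Action 3: reduce by T -> F : pop 1, push T -> stack = [T] (size 1)
  Action 4: reduce by E -> T : pop 1, push E -> stack = [E] (size 1)
  Action 5: shift '+' : push -> stack = [E, +] (size 2)
  Action 6: shift 'num' : push -> stack = [E, +, num] (size 3)
  Action 7: reduce by F -> num : pop 1, push F -> stack = [E, +, F] (size 3)
  Action 8: reduce by T -> F : pop 1, push T -> stack = [E, +, T] (size 3)
Final stack size: 3

3


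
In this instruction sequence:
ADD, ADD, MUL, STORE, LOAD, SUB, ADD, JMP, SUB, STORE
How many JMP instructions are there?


Scanning instruction sequence for JMP:
  Position 1: ADD
  Position 2: ADD
  Position 3: MUL
  Position 4: STORE
  Position 5: LOAD
  Position 6: SUB
  Position 7: ADD
  Position 8: JMP <- MATCH
  Position 9: SUB
  Position 10: STORE
Matches at positions: [8]
Total JMP count: 1

1


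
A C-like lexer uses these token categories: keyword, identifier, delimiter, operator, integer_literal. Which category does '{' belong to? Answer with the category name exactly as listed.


Token: '{'
Checking categories:
  identifier: no
  integer_literal: no
  operator: no
  keyword: no
  delimiter: YES
Category: delimiter

delimiter


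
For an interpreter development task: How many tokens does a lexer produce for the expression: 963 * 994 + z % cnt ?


Scanning '963 * 994 + z % cnt'
Token 1: '963' -> integer_literal
Token 2: '*' -> operator
Token 3: '994' -> integer_literal
Token 4: '+' -> operator
Token 5: 'z' -> identifier
Token 6: '%' -> operator
Token 7: 'cnt' -> identifier
Total tokens: 7

7


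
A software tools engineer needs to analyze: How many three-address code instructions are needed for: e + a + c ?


Expression: e + a + c
Generating three-address code (respecting * over +/- precedence):
  Instruction 1: t1 = e + a
  Instruction 2: t2 = t1 + c
Total instructions: 2

2


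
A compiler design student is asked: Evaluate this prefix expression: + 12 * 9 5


Parsing prefix expression: + 12 * 9 5
Step 1: Innermost operation '* 9 5'
  9 * 5 = 45
Step 2: Outer operation '+ 12 [45]'
  12 + 45 = 57

57


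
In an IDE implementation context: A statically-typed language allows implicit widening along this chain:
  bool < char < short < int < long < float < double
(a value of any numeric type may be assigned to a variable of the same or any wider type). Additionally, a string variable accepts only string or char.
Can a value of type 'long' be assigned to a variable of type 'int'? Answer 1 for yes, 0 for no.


Target variable type: int
Source value type: long
Numeric ranks: long=4, int=3
Widening allowed iff rank(source) <= rank(target): 4 <= 3? No
Result: 0

0


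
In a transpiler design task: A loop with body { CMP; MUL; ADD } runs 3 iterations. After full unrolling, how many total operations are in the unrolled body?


Loop body operations: CMP, MUL, ADD (3 ops per iteration)
Unrolling 3 iterations:
  Iteration 1: CMP, MUL, ADD (3 ops)
  Iteration 2: CMP, MUL, ADD (3 ops)
  Iteration 3: CMP, MUL, ADD (3 ops)
Total: 3 iterations * 3 ops/iter = 9 operations

9


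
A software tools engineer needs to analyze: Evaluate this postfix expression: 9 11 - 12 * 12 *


Processing tokens left to right:
Push 9, Push 11
Pop 9 and 11, compute 9 - 11 = -2, push -2
Push 12
Pop -2 and 12, compute -2 * 12 = -24, push -24
Push 12
Pop -24 and 12, compute -24 * 12 = -288, push -288
Stack result: -288

-288


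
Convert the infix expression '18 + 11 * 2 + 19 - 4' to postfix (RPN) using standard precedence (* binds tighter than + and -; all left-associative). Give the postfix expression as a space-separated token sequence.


Applying the shunting-yard algorithm:
  Operand 18 -> output
  Push '+' onto operator stack -> op-stack: [+]
  Operand 11 -> output
  Push '*' onto operator stack -> op-stack: [+, *]
  Operand 2 -> output
  See '+' (prec 1); top '*' (prec 2) >= it -> pop '*' to output
  See '+' (prec 1); top '+' (prec 1) >= it -> pop '+' to output
  Push '+' onto operator stack -> op-stack: [+]
  Operand 19 -> output
  See '-' (prec 1); top '+' (prec 1) >= it -> pop '+' to output
  Push '-' onto operator stack -> op-stack: [-]
  Operand 4 -> output
  End of input: pop '-' to output
Postfix result: 18 11 2 * + 19 + 4 -

18 11 2 * + 19 + 4 -


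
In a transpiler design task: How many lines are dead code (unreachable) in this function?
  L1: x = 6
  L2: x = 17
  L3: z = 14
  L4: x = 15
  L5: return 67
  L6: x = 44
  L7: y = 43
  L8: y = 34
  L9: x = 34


Analyzing control flow:
  L1: reachable (before return)
  L2: reachable (before return)
  L3: reachable (before return)
  L4: reachable (before return)
  L5: reachable (return statement)
  L6: DEAD (after return at L5)
  L7: DEAD (after return at L5)
  L8: DEAD (after return at L5)
  L9: DEAD (after return at L5)
Return at L5, total lines = 9
Dead lines: L6 through L9
Count: 4

4


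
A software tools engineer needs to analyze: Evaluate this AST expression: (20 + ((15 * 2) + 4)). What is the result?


Expression: (20 + ((15 * 2) + 4))
Evaluating step by step:
  15 * 2 = 30
  30 + 4 = 34
  20 + 34 = 54
Result: 54

54


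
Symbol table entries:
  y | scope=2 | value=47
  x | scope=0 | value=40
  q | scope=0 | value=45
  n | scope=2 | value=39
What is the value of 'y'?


Searching symbol table for 'y':
  y | scope=2 | value=47 <- MATCH
  x | scope=0 | value=40
  q | scope=0 | value=45
  n | scope=2 | value=39
Found 'y' at scope 2 with value 47

47


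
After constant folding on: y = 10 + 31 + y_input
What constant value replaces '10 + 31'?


Identifying constant sub-expression:
  Original: y = 10 + 31 + y_input
  10 and 31 are both compile-time constants
  Evaluating: 10 + 31 = 41
  After folding: y = 41 + y_input

41


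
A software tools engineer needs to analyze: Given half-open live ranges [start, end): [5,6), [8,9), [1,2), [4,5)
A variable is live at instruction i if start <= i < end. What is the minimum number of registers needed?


Live ranges:
  Var0: [5, 6)
  Var1: [8, 9)
  Var2: [1, 2)
  Var3: [4, 5)
Sweep-line events (position, delta, active):
  pos=1 start -> active=1
  pos=2 end -> active=0
  pos=4 start -> active=1
  pos=5 end -> active=0
  pos=5 start -> active=1
  pos=6 end -> active=0
  pos=8 start -> active=1
  pos=9 end -> active=0
Maximum simultaneous active: 1
Minimum registers needed: 1

1


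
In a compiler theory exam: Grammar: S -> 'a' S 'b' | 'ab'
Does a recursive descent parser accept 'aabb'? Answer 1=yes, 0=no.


Grammar accepts strings of the form a^n b^n (n >= 1)
Word: 'aabb'
Counting: 2 a's and 2 b's
Check: 2 == 2? Yes
Derivation (S -> aSb applied 1 time(s), then S -> ab): S => aSb => aabb
Accepted

1


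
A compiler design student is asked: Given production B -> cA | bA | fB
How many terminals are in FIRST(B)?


Production: B -> cA | bA | fB
Examining each alternative for leading terminals:
  B -> cA : first terminal = 'c'
  B -> bA : first terminal = 'b'
  B -> fB : first terminal = 'f'
FIRST(B) = {b, c, f}
Count: 3

3


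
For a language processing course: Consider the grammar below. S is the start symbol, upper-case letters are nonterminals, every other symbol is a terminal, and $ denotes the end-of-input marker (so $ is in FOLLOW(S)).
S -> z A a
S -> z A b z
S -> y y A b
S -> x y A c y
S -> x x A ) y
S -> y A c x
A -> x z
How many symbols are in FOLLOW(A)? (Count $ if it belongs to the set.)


S is the start symbol and does not occur in any rule body, so FOLLOW(S) = {$}.
Examining every occurrence of A in a rule body:
  S -> z A a : A is followed by terminal 'a' -> add 'a'
  S -> z A b z : A is followed by terminal 'b' -> add 'b'
  S -> y y A b : A is followed by terminal 'b' -> add 'b' (already in the set)
  S -> x y A c y : A is followed by terminal 'c' -> add 'c'
  S -> x x A ) y : A is followed by terminal ')' -> add ')'
  S -> y A c x : A is followed by terminal 'c' -> add 'c' (already in the set)
  A -> x z : A does not occur in the body -> contributes nothing
FOLLOW(A) = {), a, b, c}
Count: 4

4


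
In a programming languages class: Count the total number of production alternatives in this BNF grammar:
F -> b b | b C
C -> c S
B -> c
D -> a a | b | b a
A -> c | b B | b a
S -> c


Counting alternatives per rule:
  F: 2 alternative(s)
  C: 1 alternative(s)
  B: 1 alternative(s)
  D: 3 alternative(s)
  A: 3 alternative(s)
  S: 1 alternative(s)
Sum: 2 + 1 + 1 + 3 + 3 + 1 = 11

11


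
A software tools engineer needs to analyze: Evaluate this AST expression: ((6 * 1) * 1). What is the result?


Expression: ((6 * 1) * 1)
Evaluating step by step:
  6 * 1 = 6
  6 * 1 = 6
Result: 6

6


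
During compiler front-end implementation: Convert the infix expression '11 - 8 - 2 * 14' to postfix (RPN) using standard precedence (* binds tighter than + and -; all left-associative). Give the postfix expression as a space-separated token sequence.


Applying the shunting-yard algorithm:
  Operand 11 -> output
  Push '-' onto operator stack -> op-stack: [-]
  Operand 8 -> output
  See '-' (prec 1); top '-' (prec 1) >= it -> pop '-' to output
  Push '-' onto operator stack -> op-stack: [-]
  Operand 2 -> output
  Push '*' onto operator stack -> op-stack: [-, *]
  Operand 14 -> output
  End of input: pop '*' to output
  End of input: pop '-' to output
Postfix result: 11 8 - 2 14 * -

11 8 - 2 14 * -


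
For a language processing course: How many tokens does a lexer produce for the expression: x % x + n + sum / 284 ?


Scanning 'x % x + n + sum / 284'
Token 1: 'x' -> identifier
Token 2: '%' -> operator
Token 3: 'x' -> identifier
Token 4: '+' -> operator
Token 5: 'n' -> identifier
Token 6: '+' -> operator
Token 7: 'sum' -> identifier
Token 8: '/' -> operator
Token 9: '284' -> integer_literal
Total tokens: 9

9


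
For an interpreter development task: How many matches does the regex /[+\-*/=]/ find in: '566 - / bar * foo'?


Pattern: /[+\-*/=]/ (operators)
Input: '566 - / bar * foo'
Scanning for matches:
  Match 1: '-'
  Match 2: '/'
  Match 3: '*'
Total matches: 3

3
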